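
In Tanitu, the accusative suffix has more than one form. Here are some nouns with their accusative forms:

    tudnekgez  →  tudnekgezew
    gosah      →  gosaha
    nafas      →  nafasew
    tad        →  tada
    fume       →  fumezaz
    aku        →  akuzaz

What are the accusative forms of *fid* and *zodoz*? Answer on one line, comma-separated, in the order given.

Looking at the final sound of each stem: -ew when the stem ends in a sibilant (*tudnekgez*, *nafas*); -a when the stem ends in a non-sibilant consonant (*gosah*, *tad*); -zaz when the stem ends in a vowel (*fume*, *aku*).
*fid*: final sound = /d/, a non-sibilant consonant → -a → *fida*.
Since the final sound of *zodoz* is /z/ (a sibilant), it takes -ew, giving *zodozew*.

fida, zodozew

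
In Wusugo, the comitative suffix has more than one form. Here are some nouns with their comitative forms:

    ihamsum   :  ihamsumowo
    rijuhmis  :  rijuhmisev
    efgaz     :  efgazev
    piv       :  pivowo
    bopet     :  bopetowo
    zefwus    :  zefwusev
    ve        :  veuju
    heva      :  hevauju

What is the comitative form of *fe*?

feuju

Looking at the final sound of each stem: -ev when the stem ends in a sibilant (*rijuhmis*, *efgaz*, *zefwus*); -owo when the stem ends in a non-sibilant consonant (*ihamsum*, *piv*, *bopet*); -uju when the stem ends in a vowel (*ve*, *heva*).
*fe*: final sound = /e/, a vowel → -uju → *feuju*.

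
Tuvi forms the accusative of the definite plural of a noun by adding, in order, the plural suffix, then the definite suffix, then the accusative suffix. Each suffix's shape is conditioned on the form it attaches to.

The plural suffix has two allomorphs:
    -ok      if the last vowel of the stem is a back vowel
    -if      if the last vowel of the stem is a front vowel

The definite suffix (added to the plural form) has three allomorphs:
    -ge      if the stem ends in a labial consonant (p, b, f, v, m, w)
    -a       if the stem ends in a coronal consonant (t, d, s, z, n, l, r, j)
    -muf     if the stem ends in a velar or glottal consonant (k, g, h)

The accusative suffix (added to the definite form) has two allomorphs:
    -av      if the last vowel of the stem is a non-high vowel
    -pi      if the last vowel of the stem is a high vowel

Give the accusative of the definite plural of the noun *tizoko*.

tizokookmufpi

The last vowel of *tizoko* is /o/, which is a back vowel, so the plural suffix is -ok, giving *tizokook*.
The plural form *tizokook* — final consonant /k/ (velar/glottal) → -muf → *tizokookmuf*.
The definite form *tizokookmuf*: last vowel = /u/, a high vowel → -pi → *tizokookmufpi*.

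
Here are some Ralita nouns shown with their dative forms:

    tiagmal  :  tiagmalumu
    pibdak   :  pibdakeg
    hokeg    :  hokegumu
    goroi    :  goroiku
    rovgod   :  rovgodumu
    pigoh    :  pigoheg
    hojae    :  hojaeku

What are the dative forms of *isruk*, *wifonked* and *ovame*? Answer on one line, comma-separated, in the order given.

isrukeg, wifonkedumu, ovameku

Looking at the final sound of each stem: -eg when the stem ends in a voiceless consonant (*pibdak*, *pigoh*); -umu when the stem ends in a voiced consonant (*tiagmal*, *hokeg*, *rovgod*); -ku when the stem ends in a vowel (*goroi*, *hojae*).
The final sound of *isruk* is /k/, which is a voiceless consonant, so the suffix is -eg, giving *isrukeg*.
Since the final sound of *wifonked* is /d/ (a voiced consonant), it takes -umu, giving *wifonkedumu*.
Since the final sound of *ovame* is /e/ (a vowel), it takes -ku, giving *ovameku*.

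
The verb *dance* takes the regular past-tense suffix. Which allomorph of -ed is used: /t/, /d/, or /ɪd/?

The stem *dance* ends in a voiceless consonant other than /t/.
The -ed suffix is realized as /ɪd/ after /t, d/; as /t/ after other voiceless consonants; and as /d/ after other voiced sounds.
So -ed on *dance* is pronounced /t/.

/t/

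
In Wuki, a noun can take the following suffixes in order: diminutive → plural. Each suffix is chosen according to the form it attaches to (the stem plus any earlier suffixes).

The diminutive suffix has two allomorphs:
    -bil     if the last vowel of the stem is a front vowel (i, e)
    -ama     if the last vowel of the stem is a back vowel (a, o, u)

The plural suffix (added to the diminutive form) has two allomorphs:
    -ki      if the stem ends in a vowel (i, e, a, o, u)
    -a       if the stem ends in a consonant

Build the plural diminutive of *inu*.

inuamaki

*inu* — last vowel /u/ (a back vowel) → -ama → *inuama*.
Since the final sound of the diminutive form *inuama* is /a/ (a vowel), it takes -ki, giving *inuamaki*.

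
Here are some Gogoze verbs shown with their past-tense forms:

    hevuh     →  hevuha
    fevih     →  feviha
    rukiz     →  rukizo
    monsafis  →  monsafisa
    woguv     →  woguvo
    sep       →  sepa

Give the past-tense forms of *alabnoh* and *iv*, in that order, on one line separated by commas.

Looking at the final consonant of each stem: -a when the stem ends in a voiceless consonant (*hevuh*, *fevih*, *monsafis*, *sep*); -o when the stem ends in a voiced consonant (*rukiz*, *woguv*).
The final consonant of *alabnoh* is /h/, which is voiceless, so the suffix is -a, giving *alabnoha*.
Since the final consonant of *iv* is /v/ (voiced), it takes -o, giving *ivo*.

alabnoha, ivo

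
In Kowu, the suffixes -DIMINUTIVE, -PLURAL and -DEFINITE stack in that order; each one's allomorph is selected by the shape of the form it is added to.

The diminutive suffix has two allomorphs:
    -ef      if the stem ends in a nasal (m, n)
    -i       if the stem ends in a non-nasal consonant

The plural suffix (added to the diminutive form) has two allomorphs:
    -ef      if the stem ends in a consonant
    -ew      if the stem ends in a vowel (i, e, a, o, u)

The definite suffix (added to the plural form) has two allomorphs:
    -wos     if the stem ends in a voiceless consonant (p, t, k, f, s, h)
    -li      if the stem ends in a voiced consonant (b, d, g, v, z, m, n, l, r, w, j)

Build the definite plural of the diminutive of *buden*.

The final consonant of *buden* is /n/, which is a nasal, so the diminutive suffix is -ef, giving *budenef*.
The diminutive form *budenef* — final sound /f/ (a consonant) → -ef → *budenefef*.
Since the final consonant of the plural form *budenefef* is /f/ (voiceless), it takes -wos, giving *budenefefwos*.

budenefefwos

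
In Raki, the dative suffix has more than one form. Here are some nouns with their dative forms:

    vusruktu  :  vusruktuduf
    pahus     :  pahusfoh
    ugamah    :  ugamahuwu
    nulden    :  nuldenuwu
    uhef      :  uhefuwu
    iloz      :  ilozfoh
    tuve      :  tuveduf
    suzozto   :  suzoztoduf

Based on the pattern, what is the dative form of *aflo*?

afloduf

The alternation tracks the final sound of the stem — -foh when the stem ends in a sibilant (*pahus*, *iloz*); -uwu when the stem ends in a non-sibilant consonant (*ugamah*, *nulden*, *uhef*); -duf when the stem ends in a vowel (*vusruktu*, *tuve*, *suzozto*).
Since the final sound of *aflo* is /o/ (a vowel), it takes -duf, giving *afloduf*.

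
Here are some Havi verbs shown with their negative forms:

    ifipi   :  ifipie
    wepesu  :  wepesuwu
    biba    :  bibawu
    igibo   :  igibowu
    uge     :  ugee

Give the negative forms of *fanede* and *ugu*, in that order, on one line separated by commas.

The alternation tracks the last vowel of the stem — -e when the last vowel of the stem is a front vowel (*ifipi*, *uge*); -wu when the last vowel of the stem is a back vowel (*wepesu*, *biba*, *igibo*).
Since the last vowel of *fanede* is /e/ (a front vowel), it takes -e, giving *fanedee*.
The last vowel of *ugu* is /u/, which is a back vowel, so the suffix is -wu, giving *uguwu*.

fanedee, uguwu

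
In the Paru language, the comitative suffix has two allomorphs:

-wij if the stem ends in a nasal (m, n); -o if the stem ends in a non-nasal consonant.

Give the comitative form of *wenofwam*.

wenofwamwij

The final consonant of *wenofwam* is /m/, which is a nasal, so the suffix is -wij, giving *wenofwamwij*.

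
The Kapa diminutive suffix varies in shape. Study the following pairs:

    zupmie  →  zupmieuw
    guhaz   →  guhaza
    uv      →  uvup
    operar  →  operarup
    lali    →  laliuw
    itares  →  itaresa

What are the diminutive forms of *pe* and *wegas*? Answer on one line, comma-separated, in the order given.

The pattern is sibilance of the final sound: -a when the stem ends in a sibilant (*guhaz*, *itares*); -up when the stem ends in a non-sibilant consonant (*uv*, *operar*); -uw when the stem ends in a vowel (*zupmie*, *lali*).
*pe* — final sound /e/ (a vowel) → -uw → *peuw*.
*wegas* — final sound /s/ (a sibilant) → -a → *wegasa*.

peuw, wegasa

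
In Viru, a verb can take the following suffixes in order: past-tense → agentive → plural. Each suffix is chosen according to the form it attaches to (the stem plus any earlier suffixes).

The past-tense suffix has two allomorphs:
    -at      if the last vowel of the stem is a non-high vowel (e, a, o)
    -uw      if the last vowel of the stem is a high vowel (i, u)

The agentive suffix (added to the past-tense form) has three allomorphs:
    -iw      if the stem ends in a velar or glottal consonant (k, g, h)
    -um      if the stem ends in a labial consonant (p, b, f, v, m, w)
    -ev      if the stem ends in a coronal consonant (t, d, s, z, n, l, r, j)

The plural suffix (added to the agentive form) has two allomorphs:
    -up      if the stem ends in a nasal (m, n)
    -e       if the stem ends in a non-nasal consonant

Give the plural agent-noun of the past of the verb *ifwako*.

ifwakoateve

*ifwako* — last vowel /o/ (a non-high vowel) → -at → *ifwakoat*.
Since the final consonant of the past-tense form *ifwakoat* is /t/ (coronal), it takes -ev, giving *ifwakoatev*.
The final consonant of the agentive form *ifwakoatev* is /v/, which is non-nasal, so the plural suffix is -e, giving *ifwakoateve*.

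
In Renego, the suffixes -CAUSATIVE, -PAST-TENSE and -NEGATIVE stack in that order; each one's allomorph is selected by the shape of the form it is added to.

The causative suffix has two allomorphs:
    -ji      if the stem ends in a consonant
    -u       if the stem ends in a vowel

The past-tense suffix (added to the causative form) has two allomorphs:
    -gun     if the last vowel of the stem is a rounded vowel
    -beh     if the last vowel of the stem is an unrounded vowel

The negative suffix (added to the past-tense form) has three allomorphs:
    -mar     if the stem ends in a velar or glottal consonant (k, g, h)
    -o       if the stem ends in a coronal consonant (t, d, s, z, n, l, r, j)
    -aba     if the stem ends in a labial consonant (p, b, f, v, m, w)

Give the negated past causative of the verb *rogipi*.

*rogipi*: final sound = /i/, a vowel → -u → *rogipiu*.
The last vowel of the causative form *rogipiu* is /u/, which is a rounded vowel, so the past-tense suffix is -gun, giving *rogipiugun*.
The past-tense form *rogipiugun* — final consonant /n/ (coronal) → -o → *rogipiuguno*.

rogipiuguno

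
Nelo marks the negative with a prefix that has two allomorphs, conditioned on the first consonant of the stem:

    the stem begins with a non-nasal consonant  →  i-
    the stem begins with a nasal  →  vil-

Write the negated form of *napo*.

vilnapo

Since the first consonant of *napo* is /n/ (a nasal), it takes vil-, giving *vilnapo*.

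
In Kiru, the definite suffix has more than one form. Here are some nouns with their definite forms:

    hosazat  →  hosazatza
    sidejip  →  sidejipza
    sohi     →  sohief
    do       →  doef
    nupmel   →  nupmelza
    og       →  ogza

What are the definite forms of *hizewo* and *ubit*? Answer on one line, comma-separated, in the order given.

The pattern is consonant vs. vowel: -za when the stem ends in a consonant (*hosazat*, *sidejip*, *nupmel*, *og*); -ef when the stem ends in a vowel (*sohi*, *do*).
*hizewo* — final sound /o/ (a vowel) → -ef → *hizewoef*.
Since the final sound of *ubit* is /t/ (a consonant), it takes -za, giving *ubitza*.

hizewoef, ubitza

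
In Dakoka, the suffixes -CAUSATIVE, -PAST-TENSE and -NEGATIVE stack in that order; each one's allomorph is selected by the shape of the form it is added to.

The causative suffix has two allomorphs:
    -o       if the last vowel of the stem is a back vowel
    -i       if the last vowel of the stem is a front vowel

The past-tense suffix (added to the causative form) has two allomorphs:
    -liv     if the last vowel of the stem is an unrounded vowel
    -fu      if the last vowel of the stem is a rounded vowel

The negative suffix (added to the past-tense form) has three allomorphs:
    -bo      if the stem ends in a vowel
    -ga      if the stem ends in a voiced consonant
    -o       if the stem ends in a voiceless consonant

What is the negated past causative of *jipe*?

The last vowel of *jipe* is /e/, which is a front vowel, so the causative suffix is -i, giving *jipei*.
Since the last vowel of the causative form *jipei* is /i/ (an unrounded vowel), it takes -liv, giving *jipeiliv*.
The past-tense form *jipeiliv* — final sound /v/ (a voiced consonant) → -ga → *jipeilivga*.

jipeilivga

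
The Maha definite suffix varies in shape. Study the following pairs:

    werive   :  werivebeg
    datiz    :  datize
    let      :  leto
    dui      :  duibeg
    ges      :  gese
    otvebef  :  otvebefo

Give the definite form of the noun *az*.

aze

The alternation tracks the final sound of the stem — -e when the stem ends in a sibilant (*datiz*, *ges*); -o when the stem ends in a non-sibilant consonant (*let*, *otvebef*); -beg when the stem ends in a vowel (*werive*, *dui*).
*az* — final sound /z/ (a sibilant) → -e → *aze*.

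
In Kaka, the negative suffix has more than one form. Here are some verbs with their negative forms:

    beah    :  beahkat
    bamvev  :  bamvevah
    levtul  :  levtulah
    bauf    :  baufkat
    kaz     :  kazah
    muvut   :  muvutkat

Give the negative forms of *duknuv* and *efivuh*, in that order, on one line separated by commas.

duknuvah, efivuhkat

The suffix is conditioned by the final consonant: -kat when the stem ends in a voiceless consonant (*beah*, *bauf*, *muvut*); -ah when the stem ends in a voiced consonant (*bamvev*, *levtul*, *kaz*).
The final consonant of *duknuv* is /v/, which is voiced, so the suffix is -ah, giving *duknuvah*.
*efivuh*: final consonant = /h/, voiceless → -kat → *efivuhkat*.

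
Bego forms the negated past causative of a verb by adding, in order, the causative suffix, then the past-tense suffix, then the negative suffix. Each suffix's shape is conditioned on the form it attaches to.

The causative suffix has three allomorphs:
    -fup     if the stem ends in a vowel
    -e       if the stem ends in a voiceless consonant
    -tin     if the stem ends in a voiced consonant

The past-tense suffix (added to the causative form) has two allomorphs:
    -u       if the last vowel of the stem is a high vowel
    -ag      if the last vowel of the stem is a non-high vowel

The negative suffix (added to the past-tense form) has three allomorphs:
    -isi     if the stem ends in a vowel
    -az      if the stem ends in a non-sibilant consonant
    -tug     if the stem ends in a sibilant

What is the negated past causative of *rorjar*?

*rorjar*: final sound = /r/, a voiced consonant → -tin → *rorjartin*.
The causative form *rorjartin*: last vowel = /i/, a high vowel → -u → *rorjartinu*.
The past-tense form *rorjartinu*: final sound = /u/, a vowel → -isi → *rorjartinuisi*.

rorjartinuisi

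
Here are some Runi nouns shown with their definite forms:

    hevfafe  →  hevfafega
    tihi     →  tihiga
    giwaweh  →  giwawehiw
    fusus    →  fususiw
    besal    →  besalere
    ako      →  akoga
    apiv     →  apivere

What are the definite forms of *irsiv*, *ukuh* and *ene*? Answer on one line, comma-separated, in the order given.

irsivere, ukuhiw, enega

The alternation tracks the final sound of the stem — -iw when the stem ends in a voiceless consonant (*giwaweh*, *fusus*); -ere when the stem ends in a voiced consonant (*besal*, *apiv*); -ga when the stem ends in a vowel (*hevfafe*, *tihi*, *ako*).
Since the final sound of *irsiv* is /v/ (a voiced consonant), it takes -ere, giving *irsivere*.
The final sound of *ukuh* is /h/, which is a voiceless consonant, so the suffix is -iw, giving *ukuhiw*.
The final sound of *ene* is /e/, which is a vowel, so the suffix is -ga, giving *enega*.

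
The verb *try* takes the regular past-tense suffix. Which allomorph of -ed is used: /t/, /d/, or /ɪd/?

The stem *try* ends in a voiced sound other than /d/.
The -ed suffix is realized as /ɪd/ after /t, d/; as /t/ after other voiceless consonants; and as /d/ after other voiced sounds.
So -ed on *try* is pronounced /d/.

/d/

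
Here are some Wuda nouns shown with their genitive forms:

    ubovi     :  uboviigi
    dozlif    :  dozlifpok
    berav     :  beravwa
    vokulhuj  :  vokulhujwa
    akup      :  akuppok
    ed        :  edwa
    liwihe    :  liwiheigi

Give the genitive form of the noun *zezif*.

zezifpok

Looking at the final sound of each stem: -pok when the stem ends in a voiceless consonant (*dozlif*, *akup*); -wa when the stem ends in a voiced consonant (*berav*, *vokulhuj*, *ed*); -igi when the stem ends in a vowel (*ubovi*, *liwihe*).
Since the final sound of *zezif* is /f/ (a voiceless consonant), it takes -pok, giving *zezifpok*.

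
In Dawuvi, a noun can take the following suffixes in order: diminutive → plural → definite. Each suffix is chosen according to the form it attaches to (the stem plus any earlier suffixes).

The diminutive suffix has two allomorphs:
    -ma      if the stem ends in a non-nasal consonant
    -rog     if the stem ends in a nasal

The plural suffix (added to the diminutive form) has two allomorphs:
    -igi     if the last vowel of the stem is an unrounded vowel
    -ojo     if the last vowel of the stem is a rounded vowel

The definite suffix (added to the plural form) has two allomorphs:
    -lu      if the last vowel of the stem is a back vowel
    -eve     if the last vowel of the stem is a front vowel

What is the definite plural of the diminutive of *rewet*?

The final consonant of *rewet* is /t/, which is non-nasal, so the diminutive suffix is -ma, giving *rewetma*.
The diminutive form *rewetma*: last vowel = /a/, an unrounded vowel → -igi → *rewetmaigi*.
The last vowel of the plural form *rewetmaigi* is /i/, which is a front vowel, so the definite suffix is -eve, giving *rewetmaigieve*.

rewetmaigieve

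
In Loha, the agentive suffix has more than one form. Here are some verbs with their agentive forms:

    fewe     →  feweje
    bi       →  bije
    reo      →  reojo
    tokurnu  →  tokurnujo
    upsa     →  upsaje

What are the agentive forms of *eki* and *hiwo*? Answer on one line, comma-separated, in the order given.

ekije, hiwojo

The suffix is conditioned by the last vowel: -jo when the last vowel of the stem is a rounded vowel (*reo*, *tokurnu*); -je when the last vowel of the stem is an unrounded vowel (*fewe*, *bi*, *upsa*).
*eki*: last vowel = /i/, an unrounded vowel → -je → *ekije*.
The last vowel of *hiwo* is /o/, which is a rounded vowel, so the suffix is -jo, giving *hiwojo*.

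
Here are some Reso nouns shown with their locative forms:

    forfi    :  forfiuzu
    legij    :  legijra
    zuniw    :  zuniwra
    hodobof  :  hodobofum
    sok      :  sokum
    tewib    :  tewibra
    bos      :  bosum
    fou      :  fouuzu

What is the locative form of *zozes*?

zozesum

Looking at the final sound of each stem: -um when the stem ends in a voiceless consonant (*hodobof*, *sok*, *bos*); -ra when the stem ends in a voiced consonant (*legij*, *zuniw*, *tewib*); -uzu when the stem ends in a vowel (*forfi*, *fou*).
Since the final sound of *zozes* is /s/ (a voiceless consonant), it takes -um, giving *zozesum*.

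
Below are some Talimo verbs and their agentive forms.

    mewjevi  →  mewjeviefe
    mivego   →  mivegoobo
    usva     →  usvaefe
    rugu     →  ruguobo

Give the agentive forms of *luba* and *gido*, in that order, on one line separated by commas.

Looking at the last vowel of each stem: -obo when the last vowel of the stem is a rounded vowel (*mivego*, *rugu*); -efe when the last vowel of the stem is an unrounded vowel (*mewjevi*, *usva*).
*luba*: last vowel = /a/, an unrounded vowel → -efe → *lubaefe*.
*gido*: last vowel = /o/, a rounded vowel → -obo → *gidoobo*.

lubaefe, gidoobo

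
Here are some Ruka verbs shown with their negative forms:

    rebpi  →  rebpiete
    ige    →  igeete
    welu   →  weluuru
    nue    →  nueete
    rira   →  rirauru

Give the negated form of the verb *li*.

liete

The suffix is conditioned by the last vowel: -ete when the last vowel of the stem is a front vowel (*rebpi*, *ige*, *nue*); -uru when the last vowel of the stem is a back vowel (*welu*, *rira*).
The last vowel of *li* is /i/, which is a front vowel, so the suffix is -ete, giving *liete*.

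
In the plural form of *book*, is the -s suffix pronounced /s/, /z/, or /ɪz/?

The stem *book* ends in a voiceless non-sibilant consonant.
The plural suffix surfaces as /ɪz/ after sibilants, /s/ after other voiceless consonants, and /z/ after other voiced sounds.
So the plural -s on *book* is pronounced /s/.

/s/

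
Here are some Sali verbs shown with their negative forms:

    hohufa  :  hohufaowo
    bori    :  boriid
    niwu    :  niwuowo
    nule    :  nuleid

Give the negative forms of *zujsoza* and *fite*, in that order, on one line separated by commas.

zujsozaowo, fiteid

The alternation tracks the last vowel of the stem — -id when the last vowel of the stem is a front vowel (*bori*, *nule*); -owo when the last vowel of the stem is a back vowel (*hohufa*, *niwu*).
*zujsoza* — last vowel /a/ (a back vowel) → -owo → *zujsozaowo*.
Since the last vowel of *fite* is /e/ (a front vowel), it takes -id, giving *fiteid*.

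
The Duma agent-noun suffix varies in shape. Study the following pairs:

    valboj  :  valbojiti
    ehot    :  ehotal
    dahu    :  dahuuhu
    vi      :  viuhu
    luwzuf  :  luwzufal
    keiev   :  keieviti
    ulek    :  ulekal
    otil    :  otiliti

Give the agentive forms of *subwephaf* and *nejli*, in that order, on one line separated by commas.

subwephafal, nejliuhu

The alternation tracks the final sound of the stem — -al when the stem ends in a voiceless consonant (*ehot*, *luwzuf*, *ulek*); -iti when the stem ends in a voiced consonant (*valboj*, *keiev*, *otil*); -uhu when the stem ends in a vowel (*dahu*, *vi*).
*subwephaf*: final sound = /f/, a voiceless consonant → -al → *subwephafal*.
*nejli* — final sound /i/ (a vowel) → -uhu → *nejliuhu*.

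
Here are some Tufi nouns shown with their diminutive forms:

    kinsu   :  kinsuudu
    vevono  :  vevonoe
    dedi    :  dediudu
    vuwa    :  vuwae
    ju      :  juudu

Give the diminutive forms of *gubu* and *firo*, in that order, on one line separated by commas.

The suffix is conditioned by the last vowel: -udu when the last vowel of the stem is a high vowel (*kinsu*, *dedi*, *ju*); -e when the last vowel of the stem is a non-high vowel (*vevono*, *vuwa*).
Since the last vowel of *gubu* is /u/ (a high vowel), it takes -udu, giving *gubuudu*.
*firo*: last vowel = /o/, a non-high vowel → -e → *firoe*.

gubuudu, firoe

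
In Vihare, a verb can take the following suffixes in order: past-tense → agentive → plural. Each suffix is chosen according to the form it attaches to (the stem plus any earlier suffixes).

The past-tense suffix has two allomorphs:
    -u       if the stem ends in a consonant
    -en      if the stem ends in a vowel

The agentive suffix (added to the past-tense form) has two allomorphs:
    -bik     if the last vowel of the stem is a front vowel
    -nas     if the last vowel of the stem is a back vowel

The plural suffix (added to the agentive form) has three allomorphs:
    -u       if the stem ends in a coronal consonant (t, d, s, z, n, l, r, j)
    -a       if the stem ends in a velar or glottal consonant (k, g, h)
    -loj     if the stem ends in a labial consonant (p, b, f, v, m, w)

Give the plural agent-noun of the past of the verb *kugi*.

Since the final sound of *kugi* is /i/ (a vowel), it takes -en, giving *kugien*.
Since the last vowel of the past-tense form *kugien* is /e/ (a front vowel), it takes -bik, giving *kugienbik*.
Since the final consonant of the agentive form *kugienbik* is /k/ (velar/glottal), it takes -a, giving *kugienbika*.

kugienbika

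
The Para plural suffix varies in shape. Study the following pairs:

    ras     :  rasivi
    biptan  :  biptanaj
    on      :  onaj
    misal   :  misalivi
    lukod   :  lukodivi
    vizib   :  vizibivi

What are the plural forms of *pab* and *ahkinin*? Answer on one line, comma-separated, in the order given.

pabivi, ahkininaj

The suffix is conditioned by the final consonant: -aj when the stem ends in a nasal (*biptan*, *on*); -ivi when the stem ends in a non-nasal consonant (*ras*, *misal*, *lukod*, *vizib*).
*pab*: final consonant = /b/, non-nasal → -ivi → *pabivi*.
The final consonant of *ahkinin* is /n/, which is a nasal, so the suffix is -aj, giving *ahkininaj*.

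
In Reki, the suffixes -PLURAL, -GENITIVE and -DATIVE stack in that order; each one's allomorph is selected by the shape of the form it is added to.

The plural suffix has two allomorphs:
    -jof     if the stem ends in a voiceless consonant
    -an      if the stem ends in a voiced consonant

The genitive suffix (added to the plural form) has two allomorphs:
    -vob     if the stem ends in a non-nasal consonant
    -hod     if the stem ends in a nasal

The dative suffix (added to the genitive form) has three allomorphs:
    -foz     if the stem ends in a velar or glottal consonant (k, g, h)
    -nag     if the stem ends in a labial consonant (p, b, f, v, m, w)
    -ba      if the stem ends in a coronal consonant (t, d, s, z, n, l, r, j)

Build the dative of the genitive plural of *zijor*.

The final consonant of *zijor* is /r/, which is voiced, so the plural suffix is -an, giving *zijoran*.
The final consonant of the plural form *zijoran* is /n/, which is a nasal, so the genitive suffix is -hod, giving *zijoranhod*.
Since the final consonant of the genitive form *zijoranhod* is /d/ (coronal), it takes -ba, giving *zijoranhodba*.

zijoranhodba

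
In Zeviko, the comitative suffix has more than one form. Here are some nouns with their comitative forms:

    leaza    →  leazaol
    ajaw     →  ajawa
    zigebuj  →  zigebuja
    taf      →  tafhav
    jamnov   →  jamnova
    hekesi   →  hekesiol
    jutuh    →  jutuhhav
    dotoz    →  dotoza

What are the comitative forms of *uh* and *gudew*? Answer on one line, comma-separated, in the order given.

uhhav, gudewa

Looking at the final sound of each stem: -hav when the stem ends in a voiceless consonant (*taf*, *jutuh*); -a when the stem ends in a voiced consonant (*ajaw*, *zigebuj*, *jamnov*, *dotoz*); -ol when the stem ends in a vowel (*leaza*, *hekesi*).
The final sound of *uh* is /h/, which is a voiceless consonant, so the suffix is -hav, giving *uhhav*.
*gudew* — final sound /w/ (a voiced consonant) → -a → *gudewa*.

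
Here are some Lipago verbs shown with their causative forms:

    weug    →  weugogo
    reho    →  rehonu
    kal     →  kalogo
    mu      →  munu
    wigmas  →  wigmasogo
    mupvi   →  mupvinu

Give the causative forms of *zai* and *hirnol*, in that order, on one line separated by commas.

The alternation tracks the final sound of the stem — -ogo when the stem ends in a consonant (*weug*, *kal*, *wigmas*); -nu when the stem ends in a vowel (*reho*, *mu*, *mupvi*).
The final sound of *zai* is /i/, which is a vowel, so the suffix is -nu, giving *zainu*.
Since the final sound of *hirnol* is /l/ (a consonant), it takes -ogo, giving *hirnologo*.

zainu, hirnologo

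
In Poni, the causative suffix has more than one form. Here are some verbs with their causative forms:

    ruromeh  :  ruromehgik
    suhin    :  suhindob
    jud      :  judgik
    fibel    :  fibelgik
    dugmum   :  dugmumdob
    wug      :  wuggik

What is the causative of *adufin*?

adufindob

The alternation tracks the final consonant of the stem — -dob when the stem ends in a nasal (*suhin*, *dugmum*); -gik when the stem ends in a non-nasal consonant (*ruromeh*, *jud*, *fibel*, *wug*).
*adufin*: final consonant = /n/, a nasal → -dob → *adufindob*.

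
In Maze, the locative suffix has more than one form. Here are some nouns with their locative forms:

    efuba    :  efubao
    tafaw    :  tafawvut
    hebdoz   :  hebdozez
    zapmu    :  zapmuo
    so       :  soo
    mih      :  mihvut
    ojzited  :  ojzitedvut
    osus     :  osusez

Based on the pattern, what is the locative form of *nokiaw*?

The alternation tracks the final sound of the stem — -ez when the stem ends in a sibilant (*hebdoz*, *osus*); -vut when the stem ends in a non-sibilant consonant (*tafaw*, *mih*, *ojzited*); -o when the stem ends in a vowel (*efuba*, *zapmu*, *so*).
*nokiaw*: final sound = /w/, a non-sibilant consonant → -vut → *nokiawvut*.

nokiawvut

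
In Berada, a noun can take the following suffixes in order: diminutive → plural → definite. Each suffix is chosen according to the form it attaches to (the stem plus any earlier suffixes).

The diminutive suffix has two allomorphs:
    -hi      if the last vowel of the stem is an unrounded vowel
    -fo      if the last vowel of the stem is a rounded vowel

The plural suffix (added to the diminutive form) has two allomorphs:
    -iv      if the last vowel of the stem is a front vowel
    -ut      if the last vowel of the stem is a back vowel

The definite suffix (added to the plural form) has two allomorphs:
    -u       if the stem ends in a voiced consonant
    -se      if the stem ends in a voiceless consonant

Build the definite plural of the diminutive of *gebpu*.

Since the last vowel of *gebpu* is /u/ (a rounded vowel), it takes -fo, giving *gebpufo*.
The diminutive form *gebpufo*: last vowel = /o/, a back vowel → -ut → *gebpufout*.
The plural form *gebpufout*: final consonant = /t/, voiceless → -se → *gebpufoutse*.

gebpufoutse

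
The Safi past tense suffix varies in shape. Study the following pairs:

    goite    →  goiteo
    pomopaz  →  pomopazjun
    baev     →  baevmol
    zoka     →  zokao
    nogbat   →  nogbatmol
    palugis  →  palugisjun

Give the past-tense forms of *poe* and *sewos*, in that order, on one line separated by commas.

poeo, sewosjun

The alternation tracks the final sound of the stem — -jun when the stem ends in a sibilant (*pomopaz*, *palugis*); -mol when the stem ends in a non-sibilant consonant (*baev*, *nogbat*); -o when the stem ends in a vowel (*goite*, *zoka*).
Since the final sound of *poe* is /e/ (a vowel), it takes -o, giving *poeo*.
Since the final sound of *sewos* is /s/ (a sibilant), it takes -jun, giving *sewosjun*.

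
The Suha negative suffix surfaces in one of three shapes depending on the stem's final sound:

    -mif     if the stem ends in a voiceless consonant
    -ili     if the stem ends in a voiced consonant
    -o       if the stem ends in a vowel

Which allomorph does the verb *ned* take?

*ned* — final sound /d/ (a voiced consonant) → -ili.

-ili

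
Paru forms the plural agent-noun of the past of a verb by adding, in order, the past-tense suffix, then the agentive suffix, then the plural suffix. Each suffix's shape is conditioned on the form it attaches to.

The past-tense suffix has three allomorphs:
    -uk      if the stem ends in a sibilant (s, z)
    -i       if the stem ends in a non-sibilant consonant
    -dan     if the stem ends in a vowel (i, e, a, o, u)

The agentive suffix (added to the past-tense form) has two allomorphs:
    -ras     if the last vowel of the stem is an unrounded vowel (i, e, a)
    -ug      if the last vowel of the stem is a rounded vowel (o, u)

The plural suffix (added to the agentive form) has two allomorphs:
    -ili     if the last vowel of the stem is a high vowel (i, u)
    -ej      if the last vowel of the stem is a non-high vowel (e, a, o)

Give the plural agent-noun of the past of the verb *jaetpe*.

*jaetpe* — final sound /e/ (a vowel) → -dan → *jaetpedan*.
The past-tense form *jaetpedan* — last vowel /a/ (an unrounded vowel) → -ras → *jaetpedanras*.
Since the last vowel of the agentive form *jaetpedanras* is /a/ (a non-high vowel), it takes -ej, giving *jaetpedanrasej*.

jaetpedanrasej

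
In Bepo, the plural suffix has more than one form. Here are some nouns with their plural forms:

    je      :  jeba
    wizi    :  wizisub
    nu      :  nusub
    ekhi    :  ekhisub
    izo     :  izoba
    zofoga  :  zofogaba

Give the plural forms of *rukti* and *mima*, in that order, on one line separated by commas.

ruktisub, mimaba

The alternation tracks the last vowel of the stem — -sub when the last vowel of the stem is a high vowel (*wizi*, *nu*, *ekhi*); -ba when the last vowel of the stem is a non-high vowel (*je*, *izo*, *zofoga*).
Since the last vowel of *rukti* is /i/ (a high vowel), it takes -sub, giving *ruktisub*.
*mima*: last vowel = /a/, a non-high vowel → -ba → *mimaba*.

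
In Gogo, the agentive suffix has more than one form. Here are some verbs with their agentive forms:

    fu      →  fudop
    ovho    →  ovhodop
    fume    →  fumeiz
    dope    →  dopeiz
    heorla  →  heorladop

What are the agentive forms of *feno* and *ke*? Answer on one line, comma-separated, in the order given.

fenodop, keiz

Looking at the last vowel of each stem: -iz when the last vowel of the stem is a front vowel (*fume*, *dope*); -dop when the last vowel of the stem is a back vowel (*fu*, *ovho*, *heorla*).
*feno* — last vowel /o/ (a back vowel) → -dop → *fenodop*.
Since the last vowel of *ke* is /e/ (a front vowel), it takes -iz, giving *keiz*.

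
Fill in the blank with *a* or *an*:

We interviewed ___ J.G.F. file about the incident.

The indefinite article is chosen by the initial *sound* of the following word, not its spelling.
The initialism *J.G.F.* is read letter by letter; the first letter, J, is pronounced /dʒeɪ/, which begins with a consonant sound.
So the article is *a*: We interviewed a J.G.F. file about the incident.

a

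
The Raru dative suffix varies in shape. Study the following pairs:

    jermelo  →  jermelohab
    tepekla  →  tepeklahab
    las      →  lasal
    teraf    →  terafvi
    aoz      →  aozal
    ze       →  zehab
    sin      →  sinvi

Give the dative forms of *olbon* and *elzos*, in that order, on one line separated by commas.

olbonvi, elzosal

Looking at the final sound of each stem: -al when the stem ends in a sibilant (*las*, *aoz*); -vi when the stem ends in a non-sibilant consonant (*teraf*, *sin*); -hab when the stem ends in a vowel (*jermelo*, *tepekla*, *ze*).
The final sound of *olbon* is /n/, which is a non-sibilant consonant, so the suffix is -vi, giving *olbonvi*.
*elzos*: final sound = /s/, a sibilant → -al → *elzosal*.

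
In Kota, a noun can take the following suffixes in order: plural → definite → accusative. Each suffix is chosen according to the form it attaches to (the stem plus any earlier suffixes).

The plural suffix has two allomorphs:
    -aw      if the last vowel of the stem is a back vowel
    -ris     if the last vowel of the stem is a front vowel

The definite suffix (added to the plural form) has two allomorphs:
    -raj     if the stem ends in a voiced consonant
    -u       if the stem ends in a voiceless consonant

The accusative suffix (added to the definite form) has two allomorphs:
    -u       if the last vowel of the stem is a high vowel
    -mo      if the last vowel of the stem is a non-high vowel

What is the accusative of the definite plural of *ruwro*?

*ruwro* — last vowel /o/ (a back vowel) → -aw → *ruwroaw*.
Since the final consonant of the plural form *ruwroaw* is /w/ (voiced), it takes -raj, giving *ruwroawraj*.
The definite form *ruwroawraj* — last vowel /a/ (a non-high vowel) → -mo → *ruwroawrajmo*.

ruwroawrajmo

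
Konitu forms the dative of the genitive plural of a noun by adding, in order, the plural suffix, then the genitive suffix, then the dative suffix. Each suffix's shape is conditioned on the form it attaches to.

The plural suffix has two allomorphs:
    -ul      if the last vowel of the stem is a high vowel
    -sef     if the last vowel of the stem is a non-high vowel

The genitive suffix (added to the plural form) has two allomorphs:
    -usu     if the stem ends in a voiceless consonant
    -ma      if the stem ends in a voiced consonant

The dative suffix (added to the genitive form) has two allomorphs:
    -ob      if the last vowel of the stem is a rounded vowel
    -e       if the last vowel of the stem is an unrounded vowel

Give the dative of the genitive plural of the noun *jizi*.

*jizi* — last vowel /i/ (a high vowel) → -ul → *jiziul*.
Since the final consonant of the plural form *jiziul* is /l/ (voiced), it takes -ma, giving *jiziulma*.
Since the last vowel of the genitive form *jiziulma* is /a/ (an unrounded vowel), it takes -e, giving *jiziulmae*.

jiziulmae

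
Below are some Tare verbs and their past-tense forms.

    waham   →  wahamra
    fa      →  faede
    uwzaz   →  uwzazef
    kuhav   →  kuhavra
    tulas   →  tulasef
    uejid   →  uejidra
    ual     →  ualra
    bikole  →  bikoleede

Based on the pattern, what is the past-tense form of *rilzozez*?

The suffix is conditioned by the final sound: -ef when the stem ends in a sibilant (*uwzaz*, *tulas*); -ra when the stem ends in a non-sibilant consonant (*waham*, *kuhav*, *uejid*, *ual*); -ede when the stem ends in a vowel (*fa*, *bikole*).
Since the final sound of *rilzozez* is /z/ (a sibilant), it takes -ef, giving *rilzozezef*.

rilzozezef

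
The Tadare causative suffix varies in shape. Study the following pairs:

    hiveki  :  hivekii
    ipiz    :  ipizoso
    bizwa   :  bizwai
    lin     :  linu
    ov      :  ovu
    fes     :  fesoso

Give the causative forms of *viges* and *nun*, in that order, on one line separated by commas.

Looking at the final sound of each stem: -oso when the stem ends in a sibilant (*ipiz*, *fes*); -u when the stem ends in a non-sibilant consonant (*lin*, *ov*); -i when the stem ends in a vowel (*hiveki*, *bizwa*).
*viges* — final sound /s/ (a sibilant) → -oso → *vigesoso*.
The final sound of *nun* is /n/, which is a non-sibilant consonant, so the suffix is -u, giving *nunu*.

vigesoso, nunu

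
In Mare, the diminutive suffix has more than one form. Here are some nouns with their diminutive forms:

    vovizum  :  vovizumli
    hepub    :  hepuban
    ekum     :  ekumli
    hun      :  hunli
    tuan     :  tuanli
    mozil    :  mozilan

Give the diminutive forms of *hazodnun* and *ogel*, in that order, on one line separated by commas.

hazodnunli, ogelan

The alternation tracks the final consonant of the stem — -li when the stem ends in a nasal (*vovizum*, *ekum*, *hun*, *tuan*); -an when the stem ends in a non-nasal consonant (*hepub*, *mozil*).
*hazodnun* — final consonant /n/ (a nasal) → -li → *hazodnunli*.
The final consonant of *ogel* is /l/, which is non-nasal, so the suffix is -an, giving *ogelan*.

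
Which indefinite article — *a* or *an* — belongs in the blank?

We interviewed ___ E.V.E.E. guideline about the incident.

The indefinite article is chosen by the initial *sound* of the following word, not its spelling.
The initialism *E.V.E.E.* is read letter by letter; the first letter, E, is pronounced /iː/, which begins with a vowel sound.
So the article is *an*: We interviewed an E.V.E.E. guideline about the incident.

an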